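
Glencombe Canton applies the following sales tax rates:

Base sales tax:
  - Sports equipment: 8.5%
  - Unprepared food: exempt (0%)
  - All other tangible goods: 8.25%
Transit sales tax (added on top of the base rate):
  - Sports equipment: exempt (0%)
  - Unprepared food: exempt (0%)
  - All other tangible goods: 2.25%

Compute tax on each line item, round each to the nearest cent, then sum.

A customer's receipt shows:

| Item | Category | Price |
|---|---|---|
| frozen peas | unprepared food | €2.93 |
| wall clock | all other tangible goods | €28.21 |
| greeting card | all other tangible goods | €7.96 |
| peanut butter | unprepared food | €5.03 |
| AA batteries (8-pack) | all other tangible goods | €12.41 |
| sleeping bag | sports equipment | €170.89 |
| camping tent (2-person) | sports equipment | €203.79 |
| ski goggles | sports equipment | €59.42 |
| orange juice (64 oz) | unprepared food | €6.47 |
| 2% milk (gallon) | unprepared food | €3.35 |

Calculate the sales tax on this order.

Frozen peas €2.93: unprepared food → 0% + 0% transit = 0% → €0.00
Wall clock €28.21: all other tangible goods → 8.25% + 2.25% transit = 10.5% → €2.96
Greeting card €7.96: all other tangible goods → 8.25% + 2.25% transit = 10.5% → €0.84
Peanut butter €5.03: unprepared food → 0% + 0% transit = 0% → €0.00
AA batteries (8-pack) €12.41: all other tangible goods → 8.25% + 2.25% transit = 10.5% → €1.30
Sleeping bag €170.89: sports equipment → 8.5% + 0% transit = 8.5% → €14.53
Camping tent (2-person) €203.79: sports equipment → 8.5% + 0% transit = 8.5% → €17.32
Ski goggles €59.42: sports equipment → 8.5% + 0% transit = 8.5% → €5.05
Orange juice (64 oz) €6.47: unprepared food → 0% + 0% transit = 0% → €0.00
2% milk (gallon) €3.35: unprepared food → 0% + 0% transit = 0% → €0.00
Total tax = €2.96 + €0.84 + €1.30 + €14.53 + €17.32 + €5.05 = €42.00

€42.00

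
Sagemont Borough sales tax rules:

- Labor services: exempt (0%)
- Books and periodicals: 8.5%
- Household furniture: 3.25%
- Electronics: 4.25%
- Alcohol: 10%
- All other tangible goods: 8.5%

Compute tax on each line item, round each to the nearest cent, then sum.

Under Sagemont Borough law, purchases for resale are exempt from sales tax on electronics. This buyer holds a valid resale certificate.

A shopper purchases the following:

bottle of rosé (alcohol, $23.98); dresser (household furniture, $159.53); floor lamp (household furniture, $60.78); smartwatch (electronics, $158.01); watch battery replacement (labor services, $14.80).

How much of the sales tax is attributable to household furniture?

$7.16

Dresser $159.53: household furniture → 3.25% → $5.18
Floor lamp $60.78: household furniture → 3.25% → $1.98
Tax on household furniture = $5.18 + $1.98 = $7.16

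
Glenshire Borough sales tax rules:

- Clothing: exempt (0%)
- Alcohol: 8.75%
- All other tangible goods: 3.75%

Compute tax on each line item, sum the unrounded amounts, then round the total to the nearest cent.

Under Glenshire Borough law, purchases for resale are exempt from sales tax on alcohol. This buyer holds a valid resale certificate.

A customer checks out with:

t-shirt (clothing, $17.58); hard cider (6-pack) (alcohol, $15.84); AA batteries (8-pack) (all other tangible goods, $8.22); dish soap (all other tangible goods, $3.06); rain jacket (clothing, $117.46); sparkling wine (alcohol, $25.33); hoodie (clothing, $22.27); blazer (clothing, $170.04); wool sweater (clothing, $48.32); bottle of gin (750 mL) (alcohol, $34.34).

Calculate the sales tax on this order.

$0.42

T-shirt $17.58: clothing → 0% → $0.00
Hard cider (6-pack) $15.84: alcohol, buyer-exempt → 0% → $0.00
AA batteries (8-pack) $8.22: all other tangible goods → 3.75% → $0.30825
Dish soap $3.06: all other tangible goods → 3.75% → $0.11475
Rain jacket $117.46: clothing → 0% → $0.00
Sparkling wine $25.33: alcohol, buyer-exempt → 0% → $0.00
Hoodie $22.27: clothing → 0% → $0.00
Blazer $170.04: clothing → 0% → $0.00
Wool sweater $48.32: clothing → 0% → $0.00
Bottle of gin (750 mL) $34.34: alcohol, buyer-exempt → 0% → $0.00
Unrounded tax sum = $0.423 → $0.42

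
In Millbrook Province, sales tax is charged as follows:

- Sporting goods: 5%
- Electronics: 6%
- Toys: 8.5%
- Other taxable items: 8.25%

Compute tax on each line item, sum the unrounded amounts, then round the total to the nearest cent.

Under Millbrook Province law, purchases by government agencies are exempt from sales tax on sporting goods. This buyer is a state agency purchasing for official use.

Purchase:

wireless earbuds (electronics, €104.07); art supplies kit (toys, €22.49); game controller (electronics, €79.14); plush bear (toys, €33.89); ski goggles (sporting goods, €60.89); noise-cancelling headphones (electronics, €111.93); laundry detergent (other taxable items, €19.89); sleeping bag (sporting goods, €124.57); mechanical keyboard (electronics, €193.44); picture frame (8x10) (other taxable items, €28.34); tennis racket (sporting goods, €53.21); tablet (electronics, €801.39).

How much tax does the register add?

Wireless earbuds €104.07: electronics → 6% → €6.2442
Art supplies kit €22.49: toys → 8.5% → €1.91165
Game controller €79.14: electronics → 6% → €4.7484
Plush bear €33.89: toys → 8.5% → €2.88065
Ski goggles €60.89: sporting goods, buyer-exempt → 0% → €0.00
Noise-cancelling headphones €111.93: electronics → 6% → €6.7158
Laundry detergent €19.89: other taxable items → 8.25% → €1.640925
Sleeping bag €124.57: sporting goods, buyer-exempt → 0% → €0.00
Mechanical keyboard €193.44: electronics → 6% → €11.6064
Picture frame (8x10) €28.34: other taxable items → 8.25% → €2.33805
Tennis racket €53.21: sporting goods, buyer-exempt → 0% → €0.00
Tablet €801.39: electronics → 6% → €48.0834
Unrounded tax sum = €86.169475 → €86.17

€86.17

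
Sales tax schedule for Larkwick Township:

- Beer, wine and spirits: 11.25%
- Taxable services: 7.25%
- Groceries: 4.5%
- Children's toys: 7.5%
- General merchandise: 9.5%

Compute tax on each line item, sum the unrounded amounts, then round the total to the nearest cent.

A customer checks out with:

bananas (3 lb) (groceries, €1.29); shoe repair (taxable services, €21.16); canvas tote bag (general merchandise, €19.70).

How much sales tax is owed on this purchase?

€3.46

Bananas (3 lb) €1.29: groceries → 4.5% → €0.05805
Shoe repair €21.16: taxable services → 7.25% → €1.5341
Canvas tote bag €19.70: general merchandise → 9.5% → €1.8715
Unrounded tax sum = €3.46365 → €3.46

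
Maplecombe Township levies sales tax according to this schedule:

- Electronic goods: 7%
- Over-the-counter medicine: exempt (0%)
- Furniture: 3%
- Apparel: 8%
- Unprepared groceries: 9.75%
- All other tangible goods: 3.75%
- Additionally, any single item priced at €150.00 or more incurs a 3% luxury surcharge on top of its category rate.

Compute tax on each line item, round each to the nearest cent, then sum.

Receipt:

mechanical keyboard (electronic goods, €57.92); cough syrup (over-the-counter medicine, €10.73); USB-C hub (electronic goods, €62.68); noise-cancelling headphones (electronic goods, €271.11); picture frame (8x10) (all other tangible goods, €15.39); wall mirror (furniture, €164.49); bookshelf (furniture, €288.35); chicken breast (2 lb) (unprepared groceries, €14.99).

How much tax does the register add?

€64.76

Mechanical keyboard €57.92: electronic goods → 7% → €4.05
Cough syrup €10.73: over-the-counter medicine → 0% → €0.00
USB-C hub €62.68: electronic goods → 7% → €4.39
Noise-cancelling headphones €271.11: electronic goods → 7% + 3% surcharge = 10% → €27.11
Picture frame (8x10) €15.39: all other tangible goods → 3.75% → €0.58
Wall mirror €164.49: furniture → 3% + 3% surcharge = 6% → €9.87
Bookshelf €288.35: furniture → 3% + 3% surcharge = 6% → €17.30
Chicken breast (2 lb) €14.99: unprepared groceries → 9.75% → €1.46
Total tax = €4.05 + €4.39 + €27.11 + €0.58 + €9.87 + €17.30 + €1.46 = €64.76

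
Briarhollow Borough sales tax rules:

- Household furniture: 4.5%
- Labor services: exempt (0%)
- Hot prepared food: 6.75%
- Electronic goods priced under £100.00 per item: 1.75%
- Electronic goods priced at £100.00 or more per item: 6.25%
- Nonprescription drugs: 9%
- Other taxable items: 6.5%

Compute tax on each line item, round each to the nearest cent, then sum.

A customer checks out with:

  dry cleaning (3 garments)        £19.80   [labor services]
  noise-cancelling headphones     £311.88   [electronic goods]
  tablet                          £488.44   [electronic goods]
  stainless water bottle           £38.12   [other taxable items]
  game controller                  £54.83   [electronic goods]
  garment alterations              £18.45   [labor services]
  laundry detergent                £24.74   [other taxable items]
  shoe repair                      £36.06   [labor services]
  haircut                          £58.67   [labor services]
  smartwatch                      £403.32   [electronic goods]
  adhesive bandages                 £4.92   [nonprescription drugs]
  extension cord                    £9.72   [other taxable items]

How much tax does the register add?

Dry cleaning (3 garments) £19.80: labor services → 0% → £0.00
Noise-cancelling headphones £311.88: electronic goods, £100.00 or more → 6.25% → £19.49
Tablet £488.44: electronic goods, £100.00 or more → 6.25% → £30.53
Stainless water bottle £38.12: other taxable items → 6.5% → £2.48
Game controller £54.83: electronic goods, under £100.00 → 1.75% → £0.96
Garment alterations £18.45: labor services → 0% → £0.00
Laundry detergent £24.74: other taxable items → 6.5% → £1.61
Shoe repair £36.06: labor services → 0% → £0.00
Haircut £58.67: labor services → 0% → £0.00
Smartwatch £403.32: electronic goods, £100.00 or more → 6.25% → £25.21
Adhesive bandages £4.92: nonprescription drugs → 9% → £0.44
Extension cord £9.72: other taxable items → 6.5% → £0.63
Total tax = £19.49 + £30.53 + £2.48 + £0.96 + £1.61 + £25.21 + £0.44 + £0.63 = £81.35

£81.35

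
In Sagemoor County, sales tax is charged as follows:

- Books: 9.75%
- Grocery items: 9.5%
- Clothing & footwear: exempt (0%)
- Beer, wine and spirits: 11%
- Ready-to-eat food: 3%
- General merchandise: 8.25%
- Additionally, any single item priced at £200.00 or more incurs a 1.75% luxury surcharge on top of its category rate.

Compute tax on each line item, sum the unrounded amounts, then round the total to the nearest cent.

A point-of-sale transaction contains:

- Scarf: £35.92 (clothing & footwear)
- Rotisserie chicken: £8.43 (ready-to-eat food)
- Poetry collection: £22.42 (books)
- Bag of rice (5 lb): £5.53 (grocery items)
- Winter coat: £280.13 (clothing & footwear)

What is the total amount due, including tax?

£360.30

Scarf £35.92: clothing & footwear → 0% → £0.00
Rotisserie chicken £8.43: ready-to-eat food → 3% → £0.2529
Poetry collection £22.42: books → 9.75% → £2.18595
Bag of rice (5 lb) £5.53: grocery items → 9.5% → £0.52535
Winter coat £280.13: clothing & footwear → 0% + 1.75% surcharge = 1.75% → £4.902275
Subtotal = £352.43; unrounded tax = £7.866475 → £7.87; total due = £360.30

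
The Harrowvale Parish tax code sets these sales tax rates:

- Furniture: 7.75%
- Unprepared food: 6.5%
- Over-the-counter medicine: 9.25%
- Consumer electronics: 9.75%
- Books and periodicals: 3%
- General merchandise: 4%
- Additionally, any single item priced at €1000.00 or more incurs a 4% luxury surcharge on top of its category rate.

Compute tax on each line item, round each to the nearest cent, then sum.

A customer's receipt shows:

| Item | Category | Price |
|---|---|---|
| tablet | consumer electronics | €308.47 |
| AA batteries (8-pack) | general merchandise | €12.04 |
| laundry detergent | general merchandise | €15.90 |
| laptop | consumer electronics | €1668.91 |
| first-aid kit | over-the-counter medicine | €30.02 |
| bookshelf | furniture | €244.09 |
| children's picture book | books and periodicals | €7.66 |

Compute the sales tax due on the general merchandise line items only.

€1.12

AA batteries (8-pack) €12.04: general merchandise → 4% → €0.48
Laundry detergent €15.90: general merchandise → 4% → €0.64
Tax on general merchandise = €0.48 + €0.64 = €1.12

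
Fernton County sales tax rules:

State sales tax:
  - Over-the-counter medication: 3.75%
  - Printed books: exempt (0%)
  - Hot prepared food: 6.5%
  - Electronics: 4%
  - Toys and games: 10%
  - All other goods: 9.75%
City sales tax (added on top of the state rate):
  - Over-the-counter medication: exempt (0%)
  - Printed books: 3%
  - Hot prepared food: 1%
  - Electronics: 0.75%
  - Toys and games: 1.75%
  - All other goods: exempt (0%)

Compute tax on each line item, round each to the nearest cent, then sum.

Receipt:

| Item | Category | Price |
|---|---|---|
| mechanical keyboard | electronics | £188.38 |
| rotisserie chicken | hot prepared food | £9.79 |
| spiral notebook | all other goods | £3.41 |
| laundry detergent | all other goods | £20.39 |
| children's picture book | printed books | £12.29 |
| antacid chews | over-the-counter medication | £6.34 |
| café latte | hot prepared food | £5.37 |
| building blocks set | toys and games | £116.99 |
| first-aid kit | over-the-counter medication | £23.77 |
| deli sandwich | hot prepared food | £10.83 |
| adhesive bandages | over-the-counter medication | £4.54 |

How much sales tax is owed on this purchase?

£28.63

Mechanical keyboard £188.38: electronics → 4% + 0.75% city = 4.75% → £8.95
Rotisserie chicken £9.79: hot prepared food → 6.5% + 1% city = 7.5% → £0.73
Spiral notebook £3.41: all other goods → 9.75% + 0% city = 9.75% → £0.33
Laundry detergent £20.39: all other goods → 9.75% + 0% city = 9.75% → £1.99
Children's picture book £12.29: printed books → 0% + 3% city = 3% → £0.37
Antacid chews £6.34: over-the-counter medication → 3.75% + 0% city = 3.75% → £0.24
Café latte £5.37: hot prepared food → 6.5% + 1% city = 7.5% → £0.40
Building blocks set £116.99: toys and games → 10% + 1.75% city = 11.75% → £13.75
First-aid kit £23.77: over-the-counter medication → 3.75% + 0% city = 3.75% → £0.89
Deli sandwich £10.83: hot prepared food → 6.5% + 1% city = 7.5% → £0.81
Adhesive bandages £4.54: over-the-counter medication → 3.75% + 0% city = 3.75% → £0.17
Total tax = £8.95 + £0.73 + £0.33 + £1.99 + £0.37 + £0.24 + £0.40 + £13.75 + £0.89 + £0.81 + £0.17 = £28.63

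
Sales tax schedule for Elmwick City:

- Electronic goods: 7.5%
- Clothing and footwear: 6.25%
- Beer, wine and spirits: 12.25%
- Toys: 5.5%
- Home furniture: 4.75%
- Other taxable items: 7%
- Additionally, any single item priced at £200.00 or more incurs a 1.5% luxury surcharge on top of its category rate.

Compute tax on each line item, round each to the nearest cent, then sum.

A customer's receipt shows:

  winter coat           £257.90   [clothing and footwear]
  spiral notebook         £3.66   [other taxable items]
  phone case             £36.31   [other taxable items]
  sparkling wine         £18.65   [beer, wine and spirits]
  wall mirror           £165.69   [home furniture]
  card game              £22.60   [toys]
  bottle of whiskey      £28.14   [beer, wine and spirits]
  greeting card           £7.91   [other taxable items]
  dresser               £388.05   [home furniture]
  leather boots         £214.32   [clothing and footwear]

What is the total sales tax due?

Winter coat £257.90: clothing and footwear → 6.25% + 1.5% surcharge = 7.75% → £19.99
Spiral notebook £3.66: other taxable items → 7% → £0.26
Phone case £36.31: other taxable items → 7% → £2.54
Sparkling wine £18.65: beer, wine and spirits → 12.25% → £2.28
Wall mirror £165.69: home furniture → 4.75% → £7.87
Card game £22.60: toys → 5.5% → £1.24
Bottle of whiskey £28.14: beer, wine and spirits → 12.25% → £3.45
Greeting card £7.91: other taxable items → 7% → £0.55
Dresser £388.05: home furniture → 4.75% + 1.5% surcharge = 6.25% → £24.25
Leather boots £214.32: clothing and footwear → 6.25% + 1.5% surcharge = 7.75% → £16.61
Total tax = £19.99 + £0.26 + £2.54 + £2.28 + £7.87 + £1.24 + £3.45 + £0.55 + £24.25 + £16.61 = £79.04

£79.04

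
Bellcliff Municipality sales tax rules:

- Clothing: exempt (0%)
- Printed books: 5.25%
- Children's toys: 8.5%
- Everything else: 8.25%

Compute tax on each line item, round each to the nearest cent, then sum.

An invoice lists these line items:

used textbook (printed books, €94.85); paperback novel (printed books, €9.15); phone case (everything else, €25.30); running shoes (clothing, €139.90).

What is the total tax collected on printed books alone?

Used textbook €94.85: printed books → 5.25% → €4.98
Paperback novel €9.15: printed books → 5.25% → €0.48
Tax on printed books = €4.98 + €0.48 = €5.46

€5.46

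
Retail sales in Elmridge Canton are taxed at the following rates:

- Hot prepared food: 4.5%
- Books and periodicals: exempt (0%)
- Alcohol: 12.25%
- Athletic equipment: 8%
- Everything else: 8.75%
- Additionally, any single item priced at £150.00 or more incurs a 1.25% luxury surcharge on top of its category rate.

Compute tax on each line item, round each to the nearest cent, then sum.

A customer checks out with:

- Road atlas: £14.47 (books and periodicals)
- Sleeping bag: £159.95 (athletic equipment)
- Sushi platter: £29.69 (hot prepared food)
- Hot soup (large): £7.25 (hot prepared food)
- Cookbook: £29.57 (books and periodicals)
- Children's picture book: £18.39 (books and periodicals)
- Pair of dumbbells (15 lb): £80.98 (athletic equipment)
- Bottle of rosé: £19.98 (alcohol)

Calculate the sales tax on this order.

Road atlas £14.47: books and periodicals → 0% → £0.00
Sleeping bag £159.95: athletic equipment → 8% + 1.25% surcharge = 9.25% → £14.80
Sushi platter £29.69: hot prepared food → 4.5% → £1.34
Hot soup (large) £7.25: hot prepared food → 4.5% → £0.33
Cookbook £29.57: books and periodicals → 0% → £0.00
Children's picture book £18.39: books and periodicals → 0% → £0.00
Pair of dumbbells (15 lb) £80.98: athletic equipment → 8% → £6.48
Bottle of rosé £19.98: alcohol → 12.25% → £2.45
Total tax = £14.80 + £1.34 + £0.33 + £6.48 + £2.45 = £25.40

£25.40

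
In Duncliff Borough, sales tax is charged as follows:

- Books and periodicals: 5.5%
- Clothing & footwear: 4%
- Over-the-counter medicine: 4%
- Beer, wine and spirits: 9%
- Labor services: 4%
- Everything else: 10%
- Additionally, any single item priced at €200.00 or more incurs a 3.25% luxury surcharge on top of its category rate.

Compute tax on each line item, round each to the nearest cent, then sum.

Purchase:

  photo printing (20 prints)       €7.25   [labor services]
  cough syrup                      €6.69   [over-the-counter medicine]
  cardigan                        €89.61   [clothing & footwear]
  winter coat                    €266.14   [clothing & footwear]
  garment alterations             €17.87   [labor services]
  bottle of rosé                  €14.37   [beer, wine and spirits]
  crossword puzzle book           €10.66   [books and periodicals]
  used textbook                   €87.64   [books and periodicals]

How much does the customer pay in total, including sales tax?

€531.08

Photo printing (20 prints) €7.25: labor services → 4% → €0.29
Cough syrup €6.69: over-the-counter medicine → 4% → €0.27
Cardigan €89.61: clothing & footwear → 4% → €3.58
Winter coat €266.14: clothing & footwear → 4% + 3.25% surcharge = 7.25% → €19.30
Garment alterations €17.87: labor services → 4% → €0.71
Bottle of rosé €14.37: beer, wine and spirits → 9% → €1.29
Crossword puzzle book €10.66: books and periodicals → 5.5% → €0.59
Used textbook €87.64: books and periodicals → 5.5% → €4.82
Subtotal = €500.23; tax = €30.85; total due = €531.08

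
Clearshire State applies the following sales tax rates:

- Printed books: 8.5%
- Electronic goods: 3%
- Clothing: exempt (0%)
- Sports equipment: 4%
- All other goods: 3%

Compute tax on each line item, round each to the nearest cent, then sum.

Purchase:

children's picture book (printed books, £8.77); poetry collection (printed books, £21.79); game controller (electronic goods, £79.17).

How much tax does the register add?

£4.98

Children's picture book £8.77: printed books → 8.5% → £0.75
Poetry collection £21.79: printed books → 8.5% → £1.85
Game controller £79.17: electronic goods → 3% → £2.38
Total tax = £0.75 + £1.85 + £2.38 = £4.98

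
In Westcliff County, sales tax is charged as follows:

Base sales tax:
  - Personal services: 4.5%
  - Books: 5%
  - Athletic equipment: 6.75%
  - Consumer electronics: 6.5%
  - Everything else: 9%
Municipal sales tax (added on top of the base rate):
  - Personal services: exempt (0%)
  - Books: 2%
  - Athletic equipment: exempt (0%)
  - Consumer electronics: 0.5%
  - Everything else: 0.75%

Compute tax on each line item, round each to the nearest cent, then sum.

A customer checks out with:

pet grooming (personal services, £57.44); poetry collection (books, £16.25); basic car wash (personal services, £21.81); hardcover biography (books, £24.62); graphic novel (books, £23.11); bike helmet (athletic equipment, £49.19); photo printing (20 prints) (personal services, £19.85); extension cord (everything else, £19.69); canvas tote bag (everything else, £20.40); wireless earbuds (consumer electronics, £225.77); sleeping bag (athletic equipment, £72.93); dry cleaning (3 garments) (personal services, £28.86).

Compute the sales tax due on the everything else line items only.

Extension cord £19.69: everything else → 9% + 0.75% municipal = 9.75% → £1.92
Canvas tote bag £20.40: everything else → 9% + 0.75% municipal = 9.75% → £1.99
Tax on everything else = £1.92 + £1.99 = £3.91

£3.91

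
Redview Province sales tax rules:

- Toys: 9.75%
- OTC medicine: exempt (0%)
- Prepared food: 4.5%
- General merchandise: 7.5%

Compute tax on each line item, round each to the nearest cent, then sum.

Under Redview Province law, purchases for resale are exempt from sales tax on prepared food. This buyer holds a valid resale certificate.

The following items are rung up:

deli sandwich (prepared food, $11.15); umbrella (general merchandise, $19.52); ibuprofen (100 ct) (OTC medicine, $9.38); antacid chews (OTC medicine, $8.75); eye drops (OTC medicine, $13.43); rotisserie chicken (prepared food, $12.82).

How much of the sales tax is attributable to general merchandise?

$1.46

Umbrella $19.52: general merchandise → 7.5% → $1.46
Tax on general merchandise = $1.46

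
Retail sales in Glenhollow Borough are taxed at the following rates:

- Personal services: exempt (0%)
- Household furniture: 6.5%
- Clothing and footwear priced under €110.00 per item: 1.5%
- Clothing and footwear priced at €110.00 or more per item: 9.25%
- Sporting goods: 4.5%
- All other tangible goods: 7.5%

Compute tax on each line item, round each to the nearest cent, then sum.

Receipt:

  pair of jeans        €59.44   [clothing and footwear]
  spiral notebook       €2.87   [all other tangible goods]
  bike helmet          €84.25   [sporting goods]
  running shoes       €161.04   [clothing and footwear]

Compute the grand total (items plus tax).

Pair of jeans €59.44: clothing and footwear, under €110.00 → 1.5% → €0.89
Spiral notebook €2.87: all other tangible goods → 7.5% → €0.22
Bike helmet €84.25: sporting goods → 4.5% → €3.79
Running shoes €161.04: clothing and footwear, €110.00 or more → 9.25% → €14.90
Subtotal = €307.60; tax = €19.80; total due = €327.40

€327.40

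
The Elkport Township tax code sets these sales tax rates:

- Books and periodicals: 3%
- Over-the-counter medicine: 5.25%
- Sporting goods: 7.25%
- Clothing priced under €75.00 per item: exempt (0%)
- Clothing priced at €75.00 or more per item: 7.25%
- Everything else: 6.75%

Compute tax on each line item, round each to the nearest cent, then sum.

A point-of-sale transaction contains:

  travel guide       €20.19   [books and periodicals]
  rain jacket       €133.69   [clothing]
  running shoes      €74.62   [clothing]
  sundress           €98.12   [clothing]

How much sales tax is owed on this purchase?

Travel guide €20.19: books and periodicals → 3% → €0.61
Rain jacket €133.69: clothing, €75.00 or more → 7.25% → €9.69
Running shoes €74.62: clothing, under €75.00 → 0% → €0.00
Sundress €98.12: clothing, €75.00 or more → 7.25% → €7.11
Total tax = €0.61 + €9.69 + €7.11 = €17.41

€17.41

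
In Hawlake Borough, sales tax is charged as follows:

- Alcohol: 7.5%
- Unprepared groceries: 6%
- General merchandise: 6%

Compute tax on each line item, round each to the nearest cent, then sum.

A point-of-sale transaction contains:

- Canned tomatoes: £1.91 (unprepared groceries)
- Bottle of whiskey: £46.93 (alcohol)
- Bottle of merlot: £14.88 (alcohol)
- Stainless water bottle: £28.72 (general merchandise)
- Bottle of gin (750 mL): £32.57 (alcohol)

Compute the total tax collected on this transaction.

£8.91

Canned tomatoes £1.91: unprepared groceries → 6% → £0.11
Bottle of whiskey £46.93: alcohol → 7.5% → £3.52
Bottle of merlot £14.88: alcohol → 7.5% → £1.12
Stainless water bottle £28.72: general merchandise → 6% → £1.72
Bottle of gin (750 mL) £32.57: alcohol → 7.5% → £2.44
Total tax = £0.11 + £3.52 + £1.12 + £1.72 + £2.44 = £8.91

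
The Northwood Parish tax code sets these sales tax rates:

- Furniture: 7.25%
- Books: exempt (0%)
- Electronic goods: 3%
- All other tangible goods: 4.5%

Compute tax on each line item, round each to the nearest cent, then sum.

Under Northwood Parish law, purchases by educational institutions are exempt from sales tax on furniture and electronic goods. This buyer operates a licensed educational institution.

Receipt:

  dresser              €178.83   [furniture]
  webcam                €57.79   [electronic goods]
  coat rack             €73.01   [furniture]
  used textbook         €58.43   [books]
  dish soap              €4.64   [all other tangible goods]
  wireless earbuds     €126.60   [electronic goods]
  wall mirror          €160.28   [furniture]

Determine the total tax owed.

Dresser €178.83: furniture, buyer-exempt → 0% → €0.00
Webcam €57.79: electronic goods, buyer-exempt → 0% → €0.00
Coat rack €73.01: furniture, buyer-exempt → 0% → €0.00
Used textbook €58.43: books → 0% → €0.00
Dish soap €4.64: all other tangible goods → 4.5% → €0.21
Wireless earbuds €126.60: electronic goods, buyer-exempt → 0% → €0.00
Wall mirror €160.28: furniture, buyer-exempt → 0% → €0.00
Total tax = €0.21

€0.21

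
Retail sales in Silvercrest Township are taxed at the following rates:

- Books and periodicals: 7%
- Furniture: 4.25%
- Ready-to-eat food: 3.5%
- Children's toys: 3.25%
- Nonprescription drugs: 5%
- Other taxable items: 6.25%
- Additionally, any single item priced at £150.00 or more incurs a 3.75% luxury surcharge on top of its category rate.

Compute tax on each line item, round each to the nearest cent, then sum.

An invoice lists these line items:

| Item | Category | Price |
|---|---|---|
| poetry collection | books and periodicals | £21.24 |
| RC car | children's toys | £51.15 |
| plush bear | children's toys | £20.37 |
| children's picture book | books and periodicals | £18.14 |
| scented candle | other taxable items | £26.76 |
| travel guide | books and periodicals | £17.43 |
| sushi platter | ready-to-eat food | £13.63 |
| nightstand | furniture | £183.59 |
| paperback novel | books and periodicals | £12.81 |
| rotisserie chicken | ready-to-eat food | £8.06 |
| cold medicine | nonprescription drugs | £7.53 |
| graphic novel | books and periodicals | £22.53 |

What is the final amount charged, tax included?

Poetry collection £21.24: books and periodicals → 7% → £1.49
RC car £51.15: children's toys → 3.25% → £1.66
Plush bear £20.37: children's toys → 3.25% → £0.66
Children's picture book £18.14: books and periodicals → 7% → £1.27
Scented candle £26.76: other taxable items → 6.25% → £1.67
Travel guide £17.43: books and periodicals → 7% → £1.22
Sushi platter £13.63: ready-to-eat food → 3.5% → £0.48
Nightstand £183.59: furniture → 4.25% + 3.75% surcharge = 8% → £14.69
Paperback novel £12.81: books and periodicals → 7% → £0.90
Rotisserie chicken £8.06: ready-to-eat food → 3.5% → £0.28
Cold medicine £7.53: nonprescription drugs → 5% → £0.38
Graphic novel £22.53: books and periodicals → 7% → £1.58
Subtotal = £403.24; tax = £26.28; total due = £429.52

£429.52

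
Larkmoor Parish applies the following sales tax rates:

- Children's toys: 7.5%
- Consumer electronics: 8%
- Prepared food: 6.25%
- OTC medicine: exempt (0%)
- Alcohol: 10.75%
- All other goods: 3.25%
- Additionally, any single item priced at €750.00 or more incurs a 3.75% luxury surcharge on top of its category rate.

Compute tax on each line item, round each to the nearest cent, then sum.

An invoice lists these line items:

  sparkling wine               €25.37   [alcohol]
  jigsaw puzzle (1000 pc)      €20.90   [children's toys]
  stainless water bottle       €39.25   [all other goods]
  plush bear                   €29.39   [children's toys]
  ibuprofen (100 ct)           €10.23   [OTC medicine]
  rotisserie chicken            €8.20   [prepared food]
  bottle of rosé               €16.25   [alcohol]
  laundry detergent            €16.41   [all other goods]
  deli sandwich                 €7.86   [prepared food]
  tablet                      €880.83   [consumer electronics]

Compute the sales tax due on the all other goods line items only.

Stainless water bottle €39.25: all other goods → 3.25% → €1.28
Laundry detergent €16.41: all other goods → 3.25% → €0.53
Tax on all other goods = €1.28 + €0.53 = €1.81

€1.81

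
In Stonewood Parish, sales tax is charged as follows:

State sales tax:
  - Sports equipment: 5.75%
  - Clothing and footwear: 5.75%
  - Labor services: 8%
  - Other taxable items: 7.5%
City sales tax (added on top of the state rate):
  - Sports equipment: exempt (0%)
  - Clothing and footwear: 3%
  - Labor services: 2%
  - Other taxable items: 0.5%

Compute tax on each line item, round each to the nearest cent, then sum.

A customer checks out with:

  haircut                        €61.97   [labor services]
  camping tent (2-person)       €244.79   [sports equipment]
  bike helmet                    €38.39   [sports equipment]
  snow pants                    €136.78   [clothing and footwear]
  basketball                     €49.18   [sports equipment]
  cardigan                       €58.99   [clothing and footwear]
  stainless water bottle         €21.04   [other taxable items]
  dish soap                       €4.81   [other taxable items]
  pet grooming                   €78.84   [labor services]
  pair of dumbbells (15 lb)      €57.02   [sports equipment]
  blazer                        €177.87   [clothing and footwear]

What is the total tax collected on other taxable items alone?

Stainless water bottle €21.04: other taxable items → 7.5% + 0.5% city = 8% → €1.68
Dish soap €4.81: other taxable items → 7.5% + 0.5% city = 8% → €0.38
Tax on other taxable items = €1.68 + €0.38 = €2.06

€2.06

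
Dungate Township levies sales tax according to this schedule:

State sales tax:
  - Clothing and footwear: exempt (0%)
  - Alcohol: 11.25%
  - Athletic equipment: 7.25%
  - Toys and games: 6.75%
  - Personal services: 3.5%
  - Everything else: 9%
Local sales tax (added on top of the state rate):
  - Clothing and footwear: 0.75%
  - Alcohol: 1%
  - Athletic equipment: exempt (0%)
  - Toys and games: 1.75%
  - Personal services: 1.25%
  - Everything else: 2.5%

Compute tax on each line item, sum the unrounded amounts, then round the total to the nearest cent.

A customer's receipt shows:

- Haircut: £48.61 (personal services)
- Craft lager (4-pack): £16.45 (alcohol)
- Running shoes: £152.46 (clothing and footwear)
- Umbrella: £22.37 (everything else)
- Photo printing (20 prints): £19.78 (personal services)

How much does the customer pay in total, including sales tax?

Haircut £48.61: personal services → 3.5% + 1.25% local = 4.75% → £2.308975
Craft lager (4-pack) £16.45: alcohol → 11.25% + 1% local = 12.25% → £2.015125
Running shoes £152.46: clothing and footwear → 0% + 0.75% local = 0.75% → £1.14345
Umbrella £22.37: everything else → 9% + 2.5% local = 11.5% → £2.57255
Photo printing (20 prints) £19.78: personal services → 3.5% + 1.25% local = 4.75% → £0.93955
Subtotal = £259.67; unrounded tax = £8.97965 → £8.98; total due = £268.65

£268.65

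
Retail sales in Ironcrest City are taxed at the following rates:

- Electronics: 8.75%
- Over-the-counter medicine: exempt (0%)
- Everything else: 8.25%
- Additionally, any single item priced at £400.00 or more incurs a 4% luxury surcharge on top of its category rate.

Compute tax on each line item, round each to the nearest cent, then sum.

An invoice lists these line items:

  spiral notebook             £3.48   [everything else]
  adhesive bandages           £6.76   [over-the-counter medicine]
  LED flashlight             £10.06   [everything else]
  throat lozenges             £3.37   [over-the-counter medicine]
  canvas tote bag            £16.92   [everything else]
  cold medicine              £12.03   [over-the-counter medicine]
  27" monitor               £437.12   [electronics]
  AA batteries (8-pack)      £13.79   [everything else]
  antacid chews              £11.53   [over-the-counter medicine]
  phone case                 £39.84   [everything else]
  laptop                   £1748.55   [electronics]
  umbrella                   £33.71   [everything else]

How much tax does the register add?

£288.40

Spiral notebook £3.48: everything else → 8.25% → £0.29
Adhesive bandages £6.76: over-the-counter medicine → 0% → £0.00
LED flashlight £10.06: everything else → 8.25% → £0.83
Throat lozenges £3.37: over-the-counter medicine → 0% → £0.00
Canvas tote bag £16.92: everything else → 8.25% → £1.40
Cold medicine £12.03: over-the-counter medicine → 0% → £0.00
27" monitor £437.12: electronics → 8.75% + 4% surcharge = 12.75% → £55.73
AA batteries (8-pack) £13.79: everything else → 8.25% → £1.14
Antacid chews £11.53: over-the-counter medicine → 0% → £0.00
Phone case £39.84: everything else → 8.25% → £3.29
Laptop £1748.55: electronics → 8.75% + 4% surcharge = 12.75% → £222.94
Umbrella £33.71: everything else → 8.25% → £2.78
Total tax = £0.29 + £0.83 + £1.40 + £55.73 + £1.14 + £3.29 + £222.94 + £2.78 = £288.40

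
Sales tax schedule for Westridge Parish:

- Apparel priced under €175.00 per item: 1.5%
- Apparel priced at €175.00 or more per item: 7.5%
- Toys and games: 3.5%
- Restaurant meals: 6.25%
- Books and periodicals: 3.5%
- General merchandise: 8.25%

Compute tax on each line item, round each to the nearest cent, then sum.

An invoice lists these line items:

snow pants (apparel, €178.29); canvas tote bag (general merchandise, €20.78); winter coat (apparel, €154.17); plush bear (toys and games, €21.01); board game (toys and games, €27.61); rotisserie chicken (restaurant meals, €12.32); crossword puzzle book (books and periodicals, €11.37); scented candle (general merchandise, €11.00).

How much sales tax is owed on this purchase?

Snow pants €178.29: apparel, €175.00 or more → 7.5% → €13.37
Canvas tote bag €20.78: general merchandise → 8.25% → €1.71
Winter coat €154.17: apparel, under €175.00 → 1.5% → €2.31
Plush bear €21.01: toys and games → 3.5% → €0.74
Board game €27.61: toys and games → 3.5% → €0.97
Rotisserie chicken €12.32: restaurant meals → 6.25% → €0.77
Crossword puzzle book €11.37: books and periodicals → 3.5% → €0.40
Scented candle €11.00: general merchandise → 8.25% → €0.91
Total tax = €13.37 + €1.71 + €2.31 + €0.74 + €0.97 + €0.77 + €0.40 + €0.91 = €21.18

€21.18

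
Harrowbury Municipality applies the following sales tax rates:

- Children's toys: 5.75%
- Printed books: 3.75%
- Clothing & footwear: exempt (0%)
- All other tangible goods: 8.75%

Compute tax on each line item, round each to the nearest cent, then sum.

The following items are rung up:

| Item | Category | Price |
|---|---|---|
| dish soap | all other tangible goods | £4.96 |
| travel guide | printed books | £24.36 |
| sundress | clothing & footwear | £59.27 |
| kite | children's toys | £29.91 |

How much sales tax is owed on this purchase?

£3.06

Dish soap £4.96: all other tangible goods → 8.75% → £0.43
Travel guide £24.36: printed books → 3.75% → £0.91
Sundress £59.27: clothing & footwear → 0% → £0.00
Kite £29.91: children's toys → 5.75% → £1.72
Total tax = £0.43 + £0.91 + £1.72 = £3.06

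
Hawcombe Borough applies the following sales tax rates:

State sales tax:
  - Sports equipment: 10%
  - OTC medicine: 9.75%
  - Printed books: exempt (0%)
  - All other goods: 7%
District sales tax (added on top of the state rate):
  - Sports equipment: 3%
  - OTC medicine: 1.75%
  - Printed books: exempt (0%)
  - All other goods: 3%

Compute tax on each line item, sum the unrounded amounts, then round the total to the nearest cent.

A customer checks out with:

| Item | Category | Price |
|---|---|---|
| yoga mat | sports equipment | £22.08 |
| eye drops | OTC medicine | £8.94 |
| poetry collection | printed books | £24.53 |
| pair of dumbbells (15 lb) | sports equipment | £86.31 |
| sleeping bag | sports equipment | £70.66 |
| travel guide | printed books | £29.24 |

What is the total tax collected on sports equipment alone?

£23.28

Yoga mat £22.08: sports equipment → 10% + 3% district = 13% → £2.8704
Pair of dumbbells (15 lb) £86.31: sports equipment → 10% + 3% district = 13% → £11.2203
Sleeping bag £70.66: sports equipment → 10% + 3% district = 13% → £9.1858
Tax on sports equipment: unrounded sum = £23.2765 → £23.28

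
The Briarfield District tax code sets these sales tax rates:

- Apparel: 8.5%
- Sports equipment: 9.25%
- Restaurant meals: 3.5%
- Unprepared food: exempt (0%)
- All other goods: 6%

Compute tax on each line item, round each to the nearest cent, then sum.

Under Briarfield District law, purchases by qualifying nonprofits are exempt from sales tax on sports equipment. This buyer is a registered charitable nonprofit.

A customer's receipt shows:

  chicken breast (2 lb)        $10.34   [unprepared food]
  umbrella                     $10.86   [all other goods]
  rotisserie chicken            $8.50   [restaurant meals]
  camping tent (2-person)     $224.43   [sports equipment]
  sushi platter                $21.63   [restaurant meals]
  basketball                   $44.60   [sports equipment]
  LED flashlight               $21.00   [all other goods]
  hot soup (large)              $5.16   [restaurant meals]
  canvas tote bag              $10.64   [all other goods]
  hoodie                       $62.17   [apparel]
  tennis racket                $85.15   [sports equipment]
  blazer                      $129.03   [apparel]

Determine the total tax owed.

Chicken breast (2 lb) $10.34: unprepared food → 0% → $0.00
Umbrella $10.86: all other goods → 6% → $0.65
Rotisserie chicken $8.50: restaurant meals → 3.5% → $0.30
Camping tent (2-person) $224.43: sports equipment, buyer-exempt → 0% → $0.00
Sushi platter $21.63: restaurant meals → 3.5% → $0.76
Basketball $44.60: sports equipment, buyer-exempt → 0% → $0.00
LED flashlight $21.00: all other goods → 6% → $1.26
Hot soup (large) $5.16: restaurant meals → 3.5% → $0.18
Canvas tote bag $10.64: all other goods → 6% → $0.64
Hoodie $62.17: apparel → 8.5% → $5.28
Tennis racket $85.15: sports equipment, buyer-exempt → 0% → $0.00
Blazer $129.03: apparel → 8.5% → $10.97
Total tax = $0.65 + $0.30 + $0.76 + $1.26 + $0.18 + $0.64 + $5.28 + $10.97 = $20.04

$20.04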